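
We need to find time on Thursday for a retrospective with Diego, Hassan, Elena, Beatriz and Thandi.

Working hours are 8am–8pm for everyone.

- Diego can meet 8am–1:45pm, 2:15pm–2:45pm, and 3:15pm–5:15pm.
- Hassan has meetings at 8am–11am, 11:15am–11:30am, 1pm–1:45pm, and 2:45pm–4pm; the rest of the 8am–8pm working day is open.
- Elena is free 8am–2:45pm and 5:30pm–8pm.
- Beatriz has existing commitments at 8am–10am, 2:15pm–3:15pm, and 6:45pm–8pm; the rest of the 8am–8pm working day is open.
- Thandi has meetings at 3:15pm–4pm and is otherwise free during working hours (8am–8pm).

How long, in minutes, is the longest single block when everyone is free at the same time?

90 minutes

Hassan free within 08:00–20:00: 11:00–11:15, 11:30–13:00, 13:45–14:45, 16:00–20:00.
Beatriz free within 08:00–20:00: 10:00–14:15, 15:15–18:45.
Thandi free within 08:00–20:00: 08:00–15:15, 16:00–20:00.
Diego ∩ Hassan: 11:00–11:15, 11:30–13:00, 14:15–14:45, 16:00–17:15.
Diego ∩ Hassan ∩ Elena: 11:00–11:15, 11:30–13:00, 14:15–14:45.
Diego ∩ Hassan ∩ Elena ∩ Beatriz: 11:00–11:15, 11:30–13:00.
Diego ∩ Hassan ∩ Elena ∩ Beatriz ∩ Thandi: 11:00–11:15, 11:30–13:00.
Common window lengths: 15, 90 min; longest is 90.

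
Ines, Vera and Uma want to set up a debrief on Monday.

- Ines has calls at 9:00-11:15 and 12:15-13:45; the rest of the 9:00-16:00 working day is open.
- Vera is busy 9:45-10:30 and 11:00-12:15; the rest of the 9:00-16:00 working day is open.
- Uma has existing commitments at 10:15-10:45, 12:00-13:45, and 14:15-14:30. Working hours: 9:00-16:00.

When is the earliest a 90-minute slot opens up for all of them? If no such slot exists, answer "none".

Ines free within 09:00–16:00: 11:15–12:15, 13:45–16:00.
Vera free within 09:00–16:00: 09:00–09:45, 10:30–11:00, 12:15–16:00.
Uma free within 09:00–16:00: 09:00–10:15, 10:45–12:00, 13:45–14:15, 14:30–16:00.
Ines ∩ Vera: 13:45–16:00.
Ines ∩ Vera ∩ Uma: 13:45–14:15, 14:30–16:00.
Windows ≥ 90 min: 14:30–16:00.
Earliest such window starts at 14:30.

14:30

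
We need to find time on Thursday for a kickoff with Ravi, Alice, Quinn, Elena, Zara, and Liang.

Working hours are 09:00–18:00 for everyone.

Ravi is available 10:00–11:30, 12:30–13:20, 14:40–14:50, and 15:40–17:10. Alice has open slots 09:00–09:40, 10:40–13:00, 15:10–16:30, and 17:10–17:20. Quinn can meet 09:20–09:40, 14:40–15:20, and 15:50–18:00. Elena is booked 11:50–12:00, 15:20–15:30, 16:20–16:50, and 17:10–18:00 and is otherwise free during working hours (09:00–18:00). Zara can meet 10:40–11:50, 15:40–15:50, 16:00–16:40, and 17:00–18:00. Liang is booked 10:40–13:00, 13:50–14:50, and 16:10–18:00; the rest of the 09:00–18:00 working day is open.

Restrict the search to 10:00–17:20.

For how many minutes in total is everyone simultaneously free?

Elena free within 09:00–18:00: 09:00–11:50, 12:00–15:20, 15:30–16:20, 16:50–17:10.
Liang free within 09:00–18:00: 09:00–10:40, 13:00–13:50, 14:50–16:10.
Ravi ∩ Alice: 10:40–11:30, 12:30–13:00, 15:40–16:30.
Ravi ∩ Alice ∩ Quinn: 15:50–16:30.
Ravi ∩ Alice ∩ Quinn ∩ Elena: 15:50–16:20.
Ravi ∩ Alice ∩ Quinn ∩ Elena ∩ Zara: 16:00–16:20.
Ravi ∩ Alice ∩ Quinn ∩ Elena ∩ Zara ∩ Liang: 16:00–16:10.
Restricted to 10:00–17:20: 16:00–16:10.
Total common minutes: 10.

10 minutes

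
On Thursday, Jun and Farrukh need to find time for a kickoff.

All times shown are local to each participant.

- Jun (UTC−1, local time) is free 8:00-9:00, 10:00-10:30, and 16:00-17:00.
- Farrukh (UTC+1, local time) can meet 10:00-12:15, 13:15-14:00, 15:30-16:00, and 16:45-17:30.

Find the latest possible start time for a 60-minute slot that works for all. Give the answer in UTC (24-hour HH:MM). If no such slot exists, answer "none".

Jun → UTC: 09:00–10:00, 11:00–11:30, 17:00–18:00.
Farrukh → UTC: 09:00–11:15, 12:15–13:00, 14:30–15:00, 15:45–16:30.
Jun ∩ Farrukh: 09:00–10:00, 11:00–11:15.
Windows ≥ 60 min: 09:00–10:00.
Latest start in the last window 09:00–10:00 is 10:00 − 60 min = 09:00.

09:00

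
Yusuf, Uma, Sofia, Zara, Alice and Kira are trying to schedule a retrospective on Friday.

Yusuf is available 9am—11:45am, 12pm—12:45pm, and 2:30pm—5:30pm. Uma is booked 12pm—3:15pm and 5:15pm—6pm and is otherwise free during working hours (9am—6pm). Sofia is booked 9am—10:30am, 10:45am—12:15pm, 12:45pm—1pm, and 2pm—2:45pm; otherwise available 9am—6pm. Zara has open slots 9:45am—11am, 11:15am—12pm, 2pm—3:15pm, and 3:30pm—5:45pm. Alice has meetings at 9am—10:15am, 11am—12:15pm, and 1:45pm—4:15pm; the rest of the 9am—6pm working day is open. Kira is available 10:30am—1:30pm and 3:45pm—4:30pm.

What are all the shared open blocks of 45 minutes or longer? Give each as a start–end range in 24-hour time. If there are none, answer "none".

none

Uma free within 09:00–18:00: 09:00–12:00, 15:15–17:15.
Sofia free within 09:00–18:00: 10:30–10:45, 12:15–12:45, 13:00–14:00, 14:45–18:00.
Alice free within 09:00–18:00: 10:15–11:00, 12:15–13:45, 16:15–18:00.
Yusuf ∩ Uma: 09:00–11:45, 15:15–17:15.
Yusuf ∩ Uma ∩ Sofia: 10:30–10:45, 15:15–17:15.
Yusuf ∩ Uma ∩ Sofia ∩ Zara: 10:30–10:45, 15:30–17:15.
Yusuf ∩ Uma ∩ Sofia ∩ Zara ∩ Alice: 10:30–10:45, 16:15–17:15.
Yusuf ∩ Uma ∩ Sofia ∩ Zara ∩ Alice ∩ Kira: 10:30–10:45, 16:15–16:30.
Windows ≥ 45 min: (none).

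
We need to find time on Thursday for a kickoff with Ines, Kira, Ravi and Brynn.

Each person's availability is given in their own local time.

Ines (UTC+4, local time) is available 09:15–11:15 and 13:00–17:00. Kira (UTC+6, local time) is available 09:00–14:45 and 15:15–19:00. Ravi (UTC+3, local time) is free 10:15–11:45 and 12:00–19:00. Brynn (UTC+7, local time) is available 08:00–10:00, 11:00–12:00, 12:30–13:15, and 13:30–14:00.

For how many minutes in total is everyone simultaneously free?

0 minutes

Ines → UTC: 05:15–07:15, 09:00–13:00.
Kira → UTC: 03:00–08:45, 09:15–13:00.
Ravi → UTC: 07:15–08:45, 09:00–16:00.
Brynn → UTC: 01:00–03:00, 04:00–05:00, 05:30–06:15, 06:30–07:00.
Ines ∩ Kira: 05:15–07:15, 09:15–13:00.
Ines ∩ Kira ∩ Ravi: 09:15–13:00.
Ines ∩ Kira ∩ Ravi ∩ Brynn: (none).
Total common minutes: 0.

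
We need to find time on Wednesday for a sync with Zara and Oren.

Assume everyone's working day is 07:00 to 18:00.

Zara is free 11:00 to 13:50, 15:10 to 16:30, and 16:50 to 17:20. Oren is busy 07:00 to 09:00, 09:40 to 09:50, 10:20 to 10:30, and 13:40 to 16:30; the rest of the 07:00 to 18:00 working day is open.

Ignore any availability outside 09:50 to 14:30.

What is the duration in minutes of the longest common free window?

160 minutes

Oren free within 07:00–18:00: 09:00–09:40, 09:50–10:20, 10:30–13:40, 16:30–18:00.
Zara ∩ Oren: 11:00–13:40, 16:50–17:20.
Restricted to 09:50–14:30: 11:00–13:40.
Single common window of 160 minutes.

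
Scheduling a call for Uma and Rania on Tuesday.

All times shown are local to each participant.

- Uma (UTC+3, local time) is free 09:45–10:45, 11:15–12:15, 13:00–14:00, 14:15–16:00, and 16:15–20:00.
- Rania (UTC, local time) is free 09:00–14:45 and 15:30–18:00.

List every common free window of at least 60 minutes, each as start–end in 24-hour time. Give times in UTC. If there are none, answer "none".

10:00–11:00, 11:15–13:00, 13:15–14:45, 15:30–17:00

Uma → UTC: 06:45–07:45, 08:15–09:15, 10:00–11:00, 11:15–13:00, 13:15–17:00.
Rania → UTC: 09:00–14:45, 15:30–18:00.
Uma ∩ Rania: 09:00–09:15, 10:00–11:00, 11:15–13:00, 13:15–14:45, 15:30–17:00.
Windows ≥ 60 min: 10:00–11:00, 11:15–13:00, 13:15–14:45, 15:30–17:00.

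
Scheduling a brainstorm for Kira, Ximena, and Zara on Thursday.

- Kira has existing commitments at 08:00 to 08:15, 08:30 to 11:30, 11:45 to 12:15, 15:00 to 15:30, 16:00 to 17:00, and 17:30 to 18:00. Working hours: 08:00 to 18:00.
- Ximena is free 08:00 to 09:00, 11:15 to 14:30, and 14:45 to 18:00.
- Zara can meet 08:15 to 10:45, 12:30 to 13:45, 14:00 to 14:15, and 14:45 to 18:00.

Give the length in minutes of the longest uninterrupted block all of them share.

75 minutes

Kira free within 08:00–18:00: 08:15–08:30, 11:30–11:45, 12:15–15:00, 15:30–16:00, 17:00–17:30.
Kira ∩ Ximena: 08:15–08:30, 11:30–11:45, 12:15–14:30, 14:45–15:00, 15:30–16:00, 17:00–17:30.
Kira ∩ Ximena ∩ Zara: 08:15–08:30, 12:30–13:45, 14:00–14:15, 14:45–15:00, 15:30–16:00, 17:00–17:30.
Common window lengths: 15, 75, 15, 15, 30, 30 min; longest is 75.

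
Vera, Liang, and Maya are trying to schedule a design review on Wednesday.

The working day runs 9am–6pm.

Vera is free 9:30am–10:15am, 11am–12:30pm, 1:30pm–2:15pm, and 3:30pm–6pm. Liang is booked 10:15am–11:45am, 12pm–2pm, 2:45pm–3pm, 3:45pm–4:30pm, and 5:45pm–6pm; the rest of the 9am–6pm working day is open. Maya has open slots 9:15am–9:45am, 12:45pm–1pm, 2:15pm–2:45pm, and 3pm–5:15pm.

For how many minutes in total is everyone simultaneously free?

Liang free within 09:00–18:00: 09:00–10:15, 11:45–12:00, 14:00–14:45, 15:00–15:45, 16:30–17:45.
Vera ∩ Liang: 09:30–10:15, 11:45–12:00, 14:00–14:15, 15:30–15:45, 16:30–17:45.
Vera ∩ Liang ∩ Maya: 09:30–09:45, 15:30–15:45, 16:30–17:15.
Total common minutes: 15 + 15 + 45 = 75.

75 minutes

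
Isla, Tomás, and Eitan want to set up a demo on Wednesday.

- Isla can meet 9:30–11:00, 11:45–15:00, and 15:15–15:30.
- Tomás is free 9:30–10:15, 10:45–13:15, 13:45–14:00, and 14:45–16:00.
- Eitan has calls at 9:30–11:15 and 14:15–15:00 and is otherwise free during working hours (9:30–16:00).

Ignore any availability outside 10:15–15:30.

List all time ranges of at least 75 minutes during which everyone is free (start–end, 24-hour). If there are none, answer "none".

11:45–13:15

Eitan free within 09:30–16:00: 11:15–14:15, 15:00–16:00.
Isla ∩ Tomás: 09:30–10:15, 10:45–11:00, 11:45–13:15, 13:45–14:00, 14:45–15:00, 15:15–15:30.
Isla ∩ Tomás ∩ Eitan: 11:45–13:15, 13:45–14:00, 15:15–15:30.
Restricted to 10:15–15:30: 11:45–13:15, 13:45–14:00, 15:15–15:30.
Windows ≥ 75 min: 11:45–13:15.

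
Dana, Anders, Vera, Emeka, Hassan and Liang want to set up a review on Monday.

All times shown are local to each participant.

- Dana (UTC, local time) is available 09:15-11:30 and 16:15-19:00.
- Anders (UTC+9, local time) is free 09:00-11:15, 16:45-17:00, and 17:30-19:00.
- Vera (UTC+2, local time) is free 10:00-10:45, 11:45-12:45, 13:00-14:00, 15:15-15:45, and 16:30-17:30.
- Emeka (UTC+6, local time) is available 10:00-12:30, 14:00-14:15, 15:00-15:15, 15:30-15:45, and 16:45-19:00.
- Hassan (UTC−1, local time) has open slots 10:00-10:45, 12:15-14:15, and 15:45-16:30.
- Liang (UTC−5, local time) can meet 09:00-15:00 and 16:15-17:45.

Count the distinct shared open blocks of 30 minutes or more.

0

Dana → UTC: 09:15–11:30, 16:15–19:00.
Anders → UTC: 00:00–02:15, 07:45–08:00, 08:30–10:00.
Vera → UTC: 08:00–08:45, 09:45–10:45, 11:00–12:00, 13:15–13:45, 14:30–15:30.
Emeka → UTC: 04:00–06:30, 08:00–08:15, 09:00–09:15, 09:30–09:45, 10:45–13:00.
Hassan → UTC: 11:00–11:45, 13:15–15:15, 16:45–17:30.
Liang → UTC: 14:00–20:00, 21:15–22:45.
Dana ∩ Anders: 09:15–10:00.
Dana ∩ Anders ∩ Vera: 09:45–10:00.
Dana ∩ Anders ∩ Vera ∩ Emeka: (none).
Dana ∩ Anders ∩ Vera ∩ Emeka ∩ Hassan: (none).
Dana ∩ Anders ∩ Vera ∩ Emeka ∩ Hassan ∩ Liang: (none).
Windows ≥ 30 min: (none).
That's 0 windows.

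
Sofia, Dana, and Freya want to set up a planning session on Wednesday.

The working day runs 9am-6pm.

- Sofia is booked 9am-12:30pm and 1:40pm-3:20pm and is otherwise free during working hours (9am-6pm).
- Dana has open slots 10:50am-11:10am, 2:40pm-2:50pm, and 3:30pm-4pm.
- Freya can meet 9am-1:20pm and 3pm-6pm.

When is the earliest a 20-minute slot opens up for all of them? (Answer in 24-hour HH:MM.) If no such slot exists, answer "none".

15:30

Sofia free within 09:00–18:00: 12:30–13:40, 15:20–18:00.
Sofia ∩ Dana: 15:30–16:00.
Sofia ∩ Dana ∩ Freya: 15:30–16:00.
Windows ≥ 20 min: 15:30–16:00.
Earliest such window starts at 15:30.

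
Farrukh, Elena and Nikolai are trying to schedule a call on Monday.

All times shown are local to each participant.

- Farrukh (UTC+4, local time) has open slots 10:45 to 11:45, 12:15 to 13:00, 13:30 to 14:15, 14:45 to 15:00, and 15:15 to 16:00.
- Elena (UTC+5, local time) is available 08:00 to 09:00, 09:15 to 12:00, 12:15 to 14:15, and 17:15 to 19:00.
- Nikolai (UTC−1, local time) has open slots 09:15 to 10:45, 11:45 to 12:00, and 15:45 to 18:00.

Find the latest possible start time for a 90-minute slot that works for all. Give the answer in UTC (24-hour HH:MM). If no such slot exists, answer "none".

none

Farrukh → UTC: 06:45–07:45, 08:15–09:00, 09:30–10:15, 10:45–11:00, 11:15–12:00.
Elena → UTC: 03:00–04:00, 04:15–07:00, 07:15–09:15, 12:15–14:00.
Nikolai → UTC: 10:15–11:45, 12:45–13:00, 16:45–19:00.
Farrukh ∩ Elena: 06:45–07:00, 07:15–07:45, 08:15–09:00.
Farrukh ∩ Elena ∩ Nikolai: (none).
Windows ≥ 90 min: (none).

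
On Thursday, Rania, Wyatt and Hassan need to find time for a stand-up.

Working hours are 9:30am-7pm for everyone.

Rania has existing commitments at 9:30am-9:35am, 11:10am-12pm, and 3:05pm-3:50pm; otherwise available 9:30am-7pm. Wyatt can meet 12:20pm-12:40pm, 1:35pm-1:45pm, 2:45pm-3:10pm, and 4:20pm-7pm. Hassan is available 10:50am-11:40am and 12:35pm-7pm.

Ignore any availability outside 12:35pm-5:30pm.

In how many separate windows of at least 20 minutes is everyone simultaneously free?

2

Rania free within 09:30–19:00: 09:35–11:10, 12:00–15:05, 15:50–19:00.
Rania ∩ Wyatt: 12:20–12:40, 13:35–13:45, 14:45–15:05, 16:20–19:00.
Rania ∩ Wyatt ∩ Hassan: 12:35–12:40, 13:35–13:45, 14:45–15:05, 16:20–19:00.
Restricted to 12:35–17:30: 12:35–12:40, 13:35–13:45, 14:45–15:05, 16:20–17:30.
Windows ≥ 20 min: 14:45–15:05, 16:20–17:30.
That's 2 windows.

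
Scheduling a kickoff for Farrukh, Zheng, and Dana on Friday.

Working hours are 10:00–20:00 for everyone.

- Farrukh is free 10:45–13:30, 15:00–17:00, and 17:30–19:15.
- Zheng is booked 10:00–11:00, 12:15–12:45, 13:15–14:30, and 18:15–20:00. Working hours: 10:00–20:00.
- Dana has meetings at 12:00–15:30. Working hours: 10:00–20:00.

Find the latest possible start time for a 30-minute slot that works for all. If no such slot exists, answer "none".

Zheng free within 10:00–20:00: 11:00–12:15, 12:45–13:15, 14:30–18:15.
Dana free within 10:00–20:00: 10:00–12:00, 15:30–20:00.
Farrukh ∩ Zheng: 11:00–12:15, 12:45–13:15, 15:00–17:00, 17:30–18:15.
Farrukh ∩ Zheng ∩ Dana: 11:00–12:00, 15:30–17:00, 17:30–18:15.
Windows ≥ 30 min: 11:00–12:00, 15:30–17:00, 17:30–18:15.
Latest start in the last window 17:30–18:15 is 18:15 − 30 min = 17:45.

17:45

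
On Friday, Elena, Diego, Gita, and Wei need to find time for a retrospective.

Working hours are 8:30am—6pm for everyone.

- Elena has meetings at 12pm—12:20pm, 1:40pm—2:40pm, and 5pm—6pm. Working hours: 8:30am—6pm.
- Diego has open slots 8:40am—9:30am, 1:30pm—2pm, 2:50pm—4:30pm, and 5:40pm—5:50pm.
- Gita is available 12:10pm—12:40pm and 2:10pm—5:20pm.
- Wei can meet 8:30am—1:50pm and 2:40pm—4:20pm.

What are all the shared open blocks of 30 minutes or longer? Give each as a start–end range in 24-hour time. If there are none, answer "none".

14:50–16:20

Elena free within 08:30–18:00: 08:30–12:00, 12:20–13:40, 14:40–17:00.
Elena ∩ Diego: 08:40–09:30, 13:30–13:40, 14:50–16:30.
Elena ∩ Diego ∩ Gita: 14:50–16:30.
Elena ∩ Diego ∩ Gita ∩ Wei: 14:50–16:20.
Windows ≥ 30 min: 14:50–16:20.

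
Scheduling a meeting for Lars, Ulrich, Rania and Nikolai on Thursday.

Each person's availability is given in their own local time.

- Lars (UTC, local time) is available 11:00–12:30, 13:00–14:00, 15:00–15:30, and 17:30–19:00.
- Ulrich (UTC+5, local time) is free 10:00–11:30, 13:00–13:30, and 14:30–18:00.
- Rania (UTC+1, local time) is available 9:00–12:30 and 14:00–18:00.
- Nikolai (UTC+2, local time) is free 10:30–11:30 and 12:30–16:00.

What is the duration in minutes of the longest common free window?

30 minutes

Lars → UTC: 11:00–12:30, 13:00–14:00, 15:00–15:30, 17:30–19:00.
Ulrich → UTC: 05:00–06:30, 08:00–08:30, 09:30–13:00.
Rania → UTC: 08:00–11:30, 13:00–17:00.
Nikolai → UTC: 08:30–09:30, 10:30–14:00.
Lars ∩ Ulrich: 11:00–12:30.
Lars ∩ Ulrich ∩ Rania: 11:00–11:30.
Lars ∩ Ulrich ∩ Rania ∩ Nikolai: 11:00–11:30.
Single common window of 30 minutes.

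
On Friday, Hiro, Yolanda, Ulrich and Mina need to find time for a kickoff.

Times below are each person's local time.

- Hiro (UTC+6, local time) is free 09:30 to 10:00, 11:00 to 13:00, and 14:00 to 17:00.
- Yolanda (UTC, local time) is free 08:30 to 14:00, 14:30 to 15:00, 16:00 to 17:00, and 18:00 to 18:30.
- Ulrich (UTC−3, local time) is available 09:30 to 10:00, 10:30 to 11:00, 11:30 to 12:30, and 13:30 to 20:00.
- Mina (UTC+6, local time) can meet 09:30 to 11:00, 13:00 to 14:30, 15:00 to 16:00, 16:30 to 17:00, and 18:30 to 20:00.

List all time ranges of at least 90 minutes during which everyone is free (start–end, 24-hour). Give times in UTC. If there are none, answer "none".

none

Hiro → UTC: 03:30–04:00, 05:00–07:00, 08:00–11:00.
Yolanda → UTC: 08:30–14:00, 14:30–15:00, 16:00–17:00, 18:00–18:30.
Ulrich → UTC: 12:30–13:00, 13:30–14:00, 14:30–15:30, 16:30–23:00.
Mina → UTC: 03:30–05:00, 07:00–08:30, 09:00–10:00, 10:30–11:00, 12:30–14:00.
Hiro ∩ Yolanda: 08:30–11:00.
Hiro ∩ Yolanda ∩ Ulrich: (none).
Hiro ∩ Yolanda ∩ Ulrich ∩ Mina: (none).
Windows ≥ 90 min: (none).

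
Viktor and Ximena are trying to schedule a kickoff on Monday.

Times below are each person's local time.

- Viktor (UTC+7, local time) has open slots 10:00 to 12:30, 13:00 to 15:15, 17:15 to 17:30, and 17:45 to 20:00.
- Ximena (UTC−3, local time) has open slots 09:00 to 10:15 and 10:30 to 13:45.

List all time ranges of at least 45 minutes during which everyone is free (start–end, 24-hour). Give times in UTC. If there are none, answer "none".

Viktor → UTC: 03:00–05:30, 06:00–08:15, 10:15–10:30, 10:45–13:00.
Ximena → UTC: 12:00–13:15, 13:30–16:45.
Viktor ∩ Ximena: 12:00–13:00.
Windows ≥ 45 min: 12:00–13:00.

12:00–13:00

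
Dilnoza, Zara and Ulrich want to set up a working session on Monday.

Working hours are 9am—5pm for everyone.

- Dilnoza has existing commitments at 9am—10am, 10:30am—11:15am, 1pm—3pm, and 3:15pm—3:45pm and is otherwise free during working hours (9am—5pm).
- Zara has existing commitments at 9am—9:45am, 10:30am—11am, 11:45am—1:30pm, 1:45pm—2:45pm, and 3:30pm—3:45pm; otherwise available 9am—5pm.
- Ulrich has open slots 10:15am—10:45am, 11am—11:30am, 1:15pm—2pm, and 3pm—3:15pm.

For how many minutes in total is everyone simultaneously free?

Dilnoza free within 09:00–17:00: 10:00–10:30, 11:15–13:00, 15:00–15:15, 15:45–17:00.
Zara free within 09:00–17:00: 09:45–10:30, 11:00–11:45, 13:30–13:45, 14:45–15:30, 15:45–17:00.
Dilnoza ∩ Zara: 10:00–10:30, 11:15–11:45, 15:00–15:15, 15:45–17:00.
Dilnoza ∩ Zara ∩ Ulrich: 10:15–10:30, 11:15–11:30, 15:00–15:15.
Total common minutes: 15 + 15 + 15 = 45.

45 minutes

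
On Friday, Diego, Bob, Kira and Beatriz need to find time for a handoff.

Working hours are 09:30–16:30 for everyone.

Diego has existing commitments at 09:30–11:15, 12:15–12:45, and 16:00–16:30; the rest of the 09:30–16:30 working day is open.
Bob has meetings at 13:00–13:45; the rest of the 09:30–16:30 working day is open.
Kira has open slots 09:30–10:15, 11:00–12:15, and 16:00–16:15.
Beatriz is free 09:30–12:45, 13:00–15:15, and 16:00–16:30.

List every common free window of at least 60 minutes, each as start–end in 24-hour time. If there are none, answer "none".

Diego free within 09:30–16:30: 11:15–12:15, 12:45–16:00.
Bob free within 09:30–16:30: 09:30–13:00, 13:45–16:30.
Diego ∩ Bob: 11:15–12:15, 12:45–13:00, 13:45–16:00.
Diego ∩ Bob ∩ Kira: 11:15–12:15.
Diego ∩ Bob ∩ Kira ∩ Beatriz: 11:15–12:15.
Windows ≥ 60 min: 11:15–12:15.

11:15–12:15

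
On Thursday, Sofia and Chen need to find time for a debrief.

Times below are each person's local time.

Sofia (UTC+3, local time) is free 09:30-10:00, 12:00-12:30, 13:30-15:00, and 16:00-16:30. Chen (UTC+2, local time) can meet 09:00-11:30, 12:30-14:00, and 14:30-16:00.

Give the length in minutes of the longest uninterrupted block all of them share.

Sofia → UTC: 06:30–07:00, 09:00–09:30, 10:30–12:00, 13:00–13:30.
Chen → UTC: 07:00–09:30, 10:30–12:00, 12:30–14:00.
Sofia ∩ Chen: 09:00–09:30, 10:30–12:00, 13:00–13:30.
Common window lengths: 30, 90, 30 min; longest is 90.

90 minutes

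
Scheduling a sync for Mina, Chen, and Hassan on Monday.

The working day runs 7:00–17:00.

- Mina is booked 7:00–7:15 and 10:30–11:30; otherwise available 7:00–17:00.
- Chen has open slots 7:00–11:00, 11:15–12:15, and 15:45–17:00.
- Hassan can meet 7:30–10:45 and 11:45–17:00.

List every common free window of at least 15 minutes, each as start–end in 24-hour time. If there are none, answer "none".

07:30–10:30, 11:45–12:15, 15:45–17:00

Mina free within 07:00–17:00: 07:15–10:30, 11:30–17:00.
Mina ∩ Chen: 07:15–10:30, 11:30–12:15, 15:45–17:00.
Mina ∩ Chen ∩ Hassan: 07:30–10:30, 11:45–12:15, 15:45–17:00.
Windows ≥ 15 min: 07:30–10:30, 11:45–12:15, 15:45–17:00.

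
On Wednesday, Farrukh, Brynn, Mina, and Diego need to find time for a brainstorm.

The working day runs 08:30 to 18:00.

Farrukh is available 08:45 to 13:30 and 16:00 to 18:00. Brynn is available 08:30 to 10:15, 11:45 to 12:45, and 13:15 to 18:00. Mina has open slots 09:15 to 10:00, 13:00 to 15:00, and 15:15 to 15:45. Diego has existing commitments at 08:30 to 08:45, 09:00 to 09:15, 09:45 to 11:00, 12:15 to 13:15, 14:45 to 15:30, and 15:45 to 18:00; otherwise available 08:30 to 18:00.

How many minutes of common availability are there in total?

Diego free within 08:30–18:00: 08:45–09:00, 09:15–09:45, 11:00–12:15, 13:15–14:45, 15:30–15:45.
Farrukh ∩ Brynn: 08:45–10:15, 11:45–12:45, 13:15–13:30, 16:00–18:00.
Farrukh ∩ Brynn ∩ Mina: 09:15–10:00, 13:15–13:30.
Farrukh ∩ Brynn ∩ Mina ∩ Diego: 09:15–09:45, 13:15–13:30.
Total common minutes: 30 + 15 = 45.

45 minutes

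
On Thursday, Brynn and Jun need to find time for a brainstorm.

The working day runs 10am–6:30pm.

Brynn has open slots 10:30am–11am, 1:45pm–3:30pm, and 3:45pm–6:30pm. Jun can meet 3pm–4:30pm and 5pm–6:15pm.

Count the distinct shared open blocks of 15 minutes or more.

3

Brynn ∩ Jun: 15:00–15:30, 15:45–16:30, 17:00–18:15.
Windows ≥ 15 min: 15:00–15:30, 15:45–16:30, 17:00–18:15.
That's 3 windows.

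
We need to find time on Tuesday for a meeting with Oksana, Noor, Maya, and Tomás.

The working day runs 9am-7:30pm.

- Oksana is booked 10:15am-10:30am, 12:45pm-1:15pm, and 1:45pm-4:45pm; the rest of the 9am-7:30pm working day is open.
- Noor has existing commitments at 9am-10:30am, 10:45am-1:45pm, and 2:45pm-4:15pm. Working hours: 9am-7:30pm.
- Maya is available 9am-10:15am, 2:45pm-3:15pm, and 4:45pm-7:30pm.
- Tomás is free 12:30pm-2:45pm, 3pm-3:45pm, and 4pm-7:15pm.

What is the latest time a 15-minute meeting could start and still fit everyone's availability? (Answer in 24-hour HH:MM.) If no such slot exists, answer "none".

Oksana free within 09:00–19:30: 09:00–10:15, 10:30–12:45, 13:15–13:45, 16:45–19:30.
Noor free within 09:00–19:30: 10:30–10:45, 13:45–14:45, 16:15–19:30.
Oksana ∩ Noor: 10:30–10:45, 16:45–19:30.
Oksana ∩ Noor ∩ Maya: 16:45–19:30.
Oksana ∩ Noor ∩ Maya ∩ Tomás: 16:45–19:15.
Windows ≥ 15 min: 16:45–19:15.
Latest start in the last window 16:45–19:15 is 19:15 − 15 min = 19:00.

19:00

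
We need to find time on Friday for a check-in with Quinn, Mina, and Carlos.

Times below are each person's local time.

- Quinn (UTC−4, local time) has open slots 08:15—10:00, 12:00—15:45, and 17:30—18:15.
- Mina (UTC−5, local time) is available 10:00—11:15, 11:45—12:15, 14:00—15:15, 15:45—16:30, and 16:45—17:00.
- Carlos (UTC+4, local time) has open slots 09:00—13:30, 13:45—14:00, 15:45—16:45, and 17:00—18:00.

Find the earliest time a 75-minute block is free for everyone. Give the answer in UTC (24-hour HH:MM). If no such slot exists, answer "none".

Quinn → UTC: 12:15–14:00, 16:00–19:45, 21:30–22:15.
Mina → UTC: 15:00–16:15, 16:45–17:15, 19:00–20:15, 20:45–21:30, 21:45–22:00.
Carlos → UTC: 05:00–09:30, 09:45–10:00, 11:45–12:45, 13:00–14:00.
Quinn ∩ Mina: 16:00–16:15, 16:45–17:15, 19:00–19:45, 21:45–22:00.
Quinn ∩ Mina ∩ Carlos: (none).
Windows ≥ 75 min: (none).

none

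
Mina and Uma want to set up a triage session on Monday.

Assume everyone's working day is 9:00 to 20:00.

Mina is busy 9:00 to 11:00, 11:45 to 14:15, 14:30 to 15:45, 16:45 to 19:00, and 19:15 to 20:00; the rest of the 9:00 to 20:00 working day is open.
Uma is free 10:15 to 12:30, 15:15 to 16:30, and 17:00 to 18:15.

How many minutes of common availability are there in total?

90 minutes

Mina free within 09:00–20:00: 11:00–11:45, 14:15–14:30, 15:45–16:45, 19:00–19:15.
Mina ∩ Uma: 11:00–11:45, 15:45–16:30.
Total common minutes: 45 + 45 = 90.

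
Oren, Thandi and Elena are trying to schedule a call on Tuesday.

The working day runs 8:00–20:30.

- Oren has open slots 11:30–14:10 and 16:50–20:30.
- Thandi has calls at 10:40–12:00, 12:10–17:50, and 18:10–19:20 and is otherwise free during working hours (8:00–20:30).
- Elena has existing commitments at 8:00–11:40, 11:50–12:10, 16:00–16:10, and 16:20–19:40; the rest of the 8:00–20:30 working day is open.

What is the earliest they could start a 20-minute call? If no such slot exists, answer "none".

19:40

Thandi free within 08:00–20:30: 08:00–10:40, 12:00–12:10, 17:50–18:10, 19:20–20:30.
Elena free within 08:00–20:30: 11:40–11:50, 12:10–16:00, 16:10–16:20, 19:40–20:30.
Oren ∩ Thandi: 12:00–12:10, 17:50–18:10, 19:20–20:30.
Oren ∩ Thandi ∩ Elena: 19:40–20:30.
Windows ≥ 20 min: 19:40–20:30.
Earliest such window starts at 19:40.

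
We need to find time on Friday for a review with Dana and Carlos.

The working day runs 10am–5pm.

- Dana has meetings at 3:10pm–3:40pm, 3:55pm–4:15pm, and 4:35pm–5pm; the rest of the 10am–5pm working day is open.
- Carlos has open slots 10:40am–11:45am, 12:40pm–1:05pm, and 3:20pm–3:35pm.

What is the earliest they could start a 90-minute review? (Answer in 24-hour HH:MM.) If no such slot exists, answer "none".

Dana free within 10:00–17:00: 10:00–15:10, 15:40–15:55, 16:15–16:35.
Dana ∩ Carlos: 10:40–11:45, 12:40–13:05.
Windows ≥ 90 min: (none).

none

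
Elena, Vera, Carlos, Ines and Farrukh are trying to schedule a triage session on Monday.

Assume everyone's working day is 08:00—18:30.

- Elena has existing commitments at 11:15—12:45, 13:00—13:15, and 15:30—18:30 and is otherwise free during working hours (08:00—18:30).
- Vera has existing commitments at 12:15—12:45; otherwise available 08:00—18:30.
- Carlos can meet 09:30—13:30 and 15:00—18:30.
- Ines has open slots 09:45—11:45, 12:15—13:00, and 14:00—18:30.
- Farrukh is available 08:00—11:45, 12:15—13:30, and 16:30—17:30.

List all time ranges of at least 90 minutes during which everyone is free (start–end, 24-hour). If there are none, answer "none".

09:45–11:15

Elena free within 08:00–18:30: 08:00–11:15, 12:45–13:00, 13:15–15:30.
Vera free within 08:00–18:30: 08:00–12:15, 12:45–18:30.
Elena ∩ Vera: 08:00–11:15, 12:45–13:00, 13:15–15:30.
Elena ∩ Vera ∩ Carlos: 09:30–11:15, 12:45–13:00, 13:15–13:30, 15:00–15:30.
Elena ∩ Vera ∩ Carlos ∩ Ines: 09:45–11:15, 12:45–13:00, 15:00–15:30.
Elena ∩ Vera ∩ Carlos ∩ Ines ∩ Farrukh: 09:45–11:15, 12:45–13:00.
Windows ≥ 90 min: 09:45–11:15.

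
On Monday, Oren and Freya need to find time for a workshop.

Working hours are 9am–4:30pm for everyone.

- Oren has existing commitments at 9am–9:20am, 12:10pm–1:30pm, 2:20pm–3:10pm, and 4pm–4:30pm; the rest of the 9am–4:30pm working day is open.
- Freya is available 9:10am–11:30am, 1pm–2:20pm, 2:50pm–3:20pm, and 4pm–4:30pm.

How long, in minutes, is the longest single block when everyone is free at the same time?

130 minutes

Oren free within 09:00–16:30: 09:20–12:10, 13:30–14:20, 15:10–16:00.
Oren ∩ Freya: 09:20–11:30, 13:30–14:20, 15:10–15:20.
Common window lengths: 130, 50, 10 min; longest is 130.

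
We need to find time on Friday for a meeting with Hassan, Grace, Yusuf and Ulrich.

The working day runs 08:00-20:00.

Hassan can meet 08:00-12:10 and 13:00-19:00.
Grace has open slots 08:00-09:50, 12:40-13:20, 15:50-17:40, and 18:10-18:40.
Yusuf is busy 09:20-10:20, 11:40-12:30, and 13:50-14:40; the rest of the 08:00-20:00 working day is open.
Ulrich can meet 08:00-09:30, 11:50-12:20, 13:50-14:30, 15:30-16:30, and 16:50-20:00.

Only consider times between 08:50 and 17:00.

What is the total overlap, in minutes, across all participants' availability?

Yusuf free within 08:00–20:00: 08:00–09:20, 10:20–11:40, 12:30–13:50, 14:40–20:00.
Hassan ∩ Grace: 08:00–09:50, 13:00–13:20, 15:50–17:40, 18:10–18:40.
Hassan ∩ Grace ∩ Yusuf: 08:00–09:20, 13:00–13:20, 15:50–17:40, 18:10–18:40.
Hassan ∩ Grace ∩ Yusuf ∩ Ulrich: 08:00–09:20, 15:50–16:30, 16:50–17:40, 18:10–18:40.
Restricted to 08:50–17:00: 08:50–09:20, 15:50–16:30, 16:50–17:00.
Total common minutes: 30 + 40 + 10 = 80.

80 minutes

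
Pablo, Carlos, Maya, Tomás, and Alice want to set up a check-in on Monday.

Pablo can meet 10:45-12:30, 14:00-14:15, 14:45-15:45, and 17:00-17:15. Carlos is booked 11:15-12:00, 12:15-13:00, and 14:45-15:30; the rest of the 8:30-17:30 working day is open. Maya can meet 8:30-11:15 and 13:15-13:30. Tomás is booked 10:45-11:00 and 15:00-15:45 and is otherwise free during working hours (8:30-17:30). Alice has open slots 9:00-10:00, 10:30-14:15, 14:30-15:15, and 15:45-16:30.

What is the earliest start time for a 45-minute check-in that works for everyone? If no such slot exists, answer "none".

Carlos free within 08:30–17:30: 08:30–11:15, 12:00–12:15, 13:00–14:45, 15:30–17:30.
Tomás free within 08:30–17:30: 08:30–10:45, 11:00–15:00, 15:45–17:30.
Pablo ∩ Carlos: 10:45–11:15, 12:00–12:15, 14:00–14:15, 15:30–15:45, 17:00–17:15.
Pablo ∩ Carlos ∩ Maya: 10:45–11:15.
Pablo ∩ Carlos ∩ Maya ∩ Tomás: 11:00–11:15.
Pablo ∩ Carlos ∩ Maya ∩ Tomás ∩ Alice: 11:00–11:15.
Windows ≥ 45 min: (none).

none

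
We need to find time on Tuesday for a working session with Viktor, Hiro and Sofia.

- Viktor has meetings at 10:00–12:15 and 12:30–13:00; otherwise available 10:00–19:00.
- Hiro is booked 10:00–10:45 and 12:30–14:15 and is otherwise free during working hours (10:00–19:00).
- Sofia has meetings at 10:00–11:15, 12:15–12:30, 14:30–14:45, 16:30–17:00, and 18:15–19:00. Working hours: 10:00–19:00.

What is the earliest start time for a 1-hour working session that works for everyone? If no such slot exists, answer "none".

14:45

Viktor free within 10:00–19:00: 12:15–12:30, 13:00–19:00.
Hiro free within 10:00–19:00: 10:45–12:30, 14:15–19:00.
Sofia free within 10:00–19:00: 11:15–12:15, 12:30–14:30, 14:45–16:30, 17:00–18:15.
Viktor ∩ Hiro: 12:15–12:30, 14:15–19:00.
Viktor ∩ Hiro ∩ Sofia: 14:15–14:30, 14:45–16:30, 17:00–18:15.
Windows ≥ 60 min: 14:45–16:30, 17:00–18:15.
Earliest such window starts at 14:45.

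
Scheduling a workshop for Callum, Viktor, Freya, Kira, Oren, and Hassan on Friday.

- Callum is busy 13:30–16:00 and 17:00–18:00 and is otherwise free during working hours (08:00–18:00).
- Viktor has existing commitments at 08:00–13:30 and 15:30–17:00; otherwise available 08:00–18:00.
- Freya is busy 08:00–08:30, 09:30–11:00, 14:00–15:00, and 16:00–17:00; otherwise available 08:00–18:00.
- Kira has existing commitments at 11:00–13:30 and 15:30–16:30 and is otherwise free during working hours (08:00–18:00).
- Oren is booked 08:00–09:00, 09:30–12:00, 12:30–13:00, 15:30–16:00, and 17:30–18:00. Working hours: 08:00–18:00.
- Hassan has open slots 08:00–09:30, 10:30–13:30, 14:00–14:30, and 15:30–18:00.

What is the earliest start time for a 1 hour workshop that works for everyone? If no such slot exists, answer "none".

none

Callum free within 08:00–18:00: 08:00–13:30, 16:00–17:00.
Viktor free within 08:00–18:00: 13:30–15:30, 17:00–18:00.
Freya free within 08:00–18:00: 08:30–09:30, 11:00–14:00, 15:00–16:00, 17:00–18:00.
Kira free within 08:00–18:00: 08:00–11:00, 13:30–15:30, 16:30–18:00.
Oren free within 08:00–18:00: 09:00–09:30, 12:00–12:30, 13:00–15:30, 16:00–17:30.
Callum ∩ Viktor: (none).
Callum ∩ Viktor ∩ Freya: (none).
Callum ∩ Viktor ∩ Freya ∩ Kira: (none).
Callum ∩ Viktor ∩ Freya ∩ Kira ∩ Oren: (none).
Callum ∩ Viktor ∩ Freya ∩ Kira ∩ Oren ∩ Hassan: (none).
Windows ≥ 60 min: (none).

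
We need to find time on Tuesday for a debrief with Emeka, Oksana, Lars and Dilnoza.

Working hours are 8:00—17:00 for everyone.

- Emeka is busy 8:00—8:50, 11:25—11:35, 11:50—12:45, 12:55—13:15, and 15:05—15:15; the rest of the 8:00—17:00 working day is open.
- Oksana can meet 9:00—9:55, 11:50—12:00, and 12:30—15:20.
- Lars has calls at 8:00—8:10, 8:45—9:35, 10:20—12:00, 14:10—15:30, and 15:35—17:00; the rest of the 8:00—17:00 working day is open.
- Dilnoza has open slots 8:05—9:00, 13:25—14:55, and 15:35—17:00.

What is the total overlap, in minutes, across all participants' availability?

45 minutes

Emeka free within 08:00–17:00: 08:50–11:25, 11:35–11:50, 12:45–12:55, 13:15–15:05, 15:15–17:00.
Lars free within 08:00–17:00: 08:10–08:45, 09:35–10:20, 12:00–14:10, 15:30–15:35.
Emeka ∩ Oksana: 09:00–09:55, 12:45–12:55, 13:15–15:05, 15:15–15:20.
Emeka ∩ Oksana ∩ Lars: 09:35–09:55, 12:45–12:55, 13:15–14:10.
Emeka ∩ Oksana ∩ Lars ∩ Dilnoza: 13:25–14:10.
Total common minutes: 45.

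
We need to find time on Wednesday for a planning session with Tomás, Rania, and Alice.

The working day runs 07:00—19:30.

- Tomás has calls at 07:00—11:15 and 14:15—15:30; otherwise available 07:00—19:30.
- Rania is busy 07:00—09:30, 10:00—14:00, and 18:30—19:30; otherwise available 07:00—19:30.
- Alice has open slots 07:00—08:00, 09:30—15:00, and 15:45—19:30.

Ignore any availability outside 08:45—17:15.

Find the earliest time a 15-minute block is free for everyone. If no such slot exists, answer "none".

Tomás free within 07:00–19:30: 11:15–14:15, 15:30–19:30.
Rania free within 07:00–19:30: 09:30–10:00, 14:00–18:30.
Tomás ∩ Rania: 14:00–14:15, 15:30–18:30.
Tomás ∩ Rania ∩ Alice: 14:00–14:15, 15:45–18:30.
Restricted to 08:45–17:15: 14:00–14:15, 15:45–17:15.
Windows ≥ 15 min: 14:00–14:15, 15:45–17:15.
Earliest such window starts at 14:00.

14:00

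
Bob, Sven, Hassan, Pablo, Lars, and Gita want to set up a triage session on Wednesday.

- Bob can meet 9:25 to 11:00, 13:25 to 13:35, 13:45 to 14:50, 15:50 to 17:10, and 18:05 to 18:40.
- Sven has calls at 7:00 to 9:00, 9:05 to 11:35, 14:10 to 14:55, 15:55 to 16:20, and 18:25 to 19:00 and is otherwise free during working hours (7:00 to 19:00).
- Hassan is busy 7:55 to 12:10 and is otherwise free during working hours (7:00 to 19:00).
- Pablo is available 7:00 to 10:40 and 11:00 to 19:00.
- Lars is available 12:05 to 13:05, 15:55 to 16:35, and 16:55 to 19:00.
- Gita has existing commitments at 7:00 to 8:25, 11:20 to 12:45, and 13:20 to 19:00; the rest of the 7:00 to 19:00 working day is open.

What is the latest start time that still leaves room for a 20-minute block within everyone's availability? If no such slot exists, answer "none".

none

Sven free within 07:00–19:00: 09:00–09:05, 11:35–14:10, 14:55–15:55, 16:20–18:25.
Hassan free within 07:00–19:00: 07:00–07:55, 12:10–19:00.
Gita free within 07:00–19:00: 08:25–11:20, 12:45–13:20.
Bob ∩ Sven: 13:25–13:35, 13:45–14:10, 15:50–15:55, 16:20–17:10, 18:05–18:25.
Bob ∩ Sven ∩ Hassan: 13:25–13:35, 13:45–14:10, 15:50–15:55, 16:20–17:10, 18:05–18:25.
Bob ∩ Sven ∩ Hassan ∩ Pablo: 13:25–13:35, 13:45–14:10, 15:50–15:55, 16:20–17:10, 18:05–18:25.
Bob ∩ Sven ∩ Hassan ∩ Pablo ∩ Lars: 16:20–16:35, 16:55–17:10, 18:05–18:25.
Bob ∩ Sven ∩ Hassan ∩ Pablo ∩ Lars ∩ Gita: (none).
Windows ≥ 20 min: (none).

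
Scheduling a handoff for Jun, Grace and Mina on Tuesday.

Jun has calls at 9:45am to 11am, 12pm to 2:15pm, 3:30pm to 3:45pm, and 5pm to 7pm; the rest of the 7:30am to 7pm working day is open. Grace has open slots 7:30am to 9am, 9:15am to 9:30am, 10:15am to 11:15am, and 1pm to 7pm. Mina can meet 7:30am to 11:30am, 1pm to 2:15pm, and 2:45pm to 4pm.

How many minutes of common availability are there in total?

Jun free within 07:30–19:00: 07:30–09:45, 11:00–12:00, 14:15–15:30, 15:45–17:00.
Jun ∩ Grace: 07:30–09:00, 09:15–09:30, 11:00–11:15, 14:15–15:30, 15:45–17:00.
Jun ∩ Grace ∩ Mina: 07:30–09:00, 09:15–09:30, 11:00–11:15, 14:45–15:30, 15:45–16:00.
Total common minutes: 90 + 15 + 15 + 45 + 15 = 180.

180 minutes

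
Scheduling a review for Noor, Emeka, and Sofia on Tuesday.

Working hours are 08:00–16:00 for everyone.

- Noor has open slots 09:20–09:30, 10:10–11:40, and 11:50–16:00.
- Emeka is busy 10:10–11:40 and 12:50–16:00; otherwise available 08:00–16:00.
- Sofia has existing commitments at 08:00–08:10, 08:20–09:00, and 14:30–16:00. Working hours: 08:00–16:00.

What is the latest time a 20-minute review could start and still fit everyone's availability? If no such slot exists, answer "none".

12:30

Emeka free within 08:00–16:00: 08:00–10:10, 11:40–12:50.
Sofia free within 08:00–16:00: 08:10–08:20, 09:00–14:30.
Noor ∩ Emeka: 09:20–09:30, 11:50–12:50.
Noor ∩ Emeka ∩ Sofia: 09:20–09:30, 11:50–12:50.
Windows ≥ 20 min: 11:50–12:50.
Latest start in the last window 11:50–12:50 is 12:50 − 20 min = 12:30.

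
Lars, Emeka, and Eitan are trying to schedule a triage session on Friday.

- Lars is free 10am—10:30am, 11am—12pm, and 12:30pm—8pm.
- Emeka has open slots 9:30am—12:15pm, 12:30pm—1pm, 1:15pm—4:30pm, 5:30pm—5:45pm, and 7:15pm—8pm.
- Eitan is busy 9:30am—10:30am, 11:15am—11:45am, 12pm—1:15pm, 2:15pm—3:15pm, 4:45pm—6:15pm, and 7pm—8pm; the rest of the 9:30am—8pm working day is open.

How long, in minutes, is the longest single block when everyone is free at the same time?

Eitan free within 09:30–20:00: 10:30–11:15, 11:45–12:00, 13:15–14:15, 15:15–16:45, 18:15–19:00.
Lars ∩ Emeka: 10:00–10:30, 11:00–12:00, 12:30–13:00, 13:15–16:30, 17:30–17:45, 19:15–20:00.
Lars ∩ Emeka ∩ Eitan: 11:00–11:15, 11:45–12:00, 13:15–14:15, 15:15–16:30.
Common window lengths: 15, 15, 60, 75 min; longest is 75.

75 minutes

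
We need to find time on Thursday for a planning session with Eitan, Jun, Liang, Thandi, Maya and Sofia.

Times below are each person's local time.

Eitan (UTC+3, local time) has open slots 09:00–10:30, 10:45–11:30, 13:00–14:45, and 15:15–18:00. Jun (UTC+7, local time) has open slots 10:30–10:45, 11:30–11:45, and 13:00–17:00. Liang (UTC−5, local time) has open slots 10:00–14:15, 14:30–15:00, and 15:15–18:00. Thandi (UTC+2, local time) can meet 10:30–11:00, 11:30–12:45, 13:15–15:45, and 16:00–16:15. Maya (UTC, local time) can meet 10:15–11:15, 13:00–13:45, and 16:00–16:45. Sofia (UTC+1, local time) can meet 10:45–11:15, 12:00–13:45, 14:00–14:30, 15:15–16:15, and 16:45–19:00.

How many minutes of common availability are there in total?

Eitan → UTC: 06:00–07:30, 07:45–08:30, 10:00–11:45, 12:15–15:00.
Jun → UTC: 03:30–03:45, 04:30–04:45, 06:00–10:00.
Liang → UTC: 15:00–19:15, 19:30–20:00, 20:15–23:00.
Thandi → UTC: 08:30–09:00, 09:30–10:45, 11:15–13:45, 14:00–14:15.
Maya → UTC: 10:15–11:15, 13:00–13:45, 16:00–16:45.
Sofia → UTC: 09:45–10:15, 11:00–12:45, 13:00–13:30, 14:15–15:15, 15:45–18:00.
Eitan ∩ Jun: 06:00–07:30, 07:45–08:30.
Eitan ∩ Jun ∩ Liang: (none).
Eitan ∩ Jun ∩ Liang ∩ Thandi: (none).
Eitan ∩ Jun ∩ Liang ∩ Thandi ∩ Maya: (none).
Eitan ∩ Jun ∩ Liang ∩ Thandi ∩ Maya ∩ Sofia: (none).
Total common minutes: 0.

0 minutes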